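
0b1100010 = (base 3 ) 10122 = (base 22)4A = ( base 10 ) 98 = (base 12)82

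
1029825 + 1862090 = 2891915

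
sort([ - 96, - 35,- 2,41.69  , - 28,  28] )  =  [ -96 , - 35,  -  28,-2, 28, 41.69]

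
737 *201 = 148137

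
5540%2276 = 988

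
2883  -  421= 2462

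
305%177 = 128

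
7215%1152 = 303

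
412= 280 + 132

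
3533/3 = 1177 + 2/3=1177.67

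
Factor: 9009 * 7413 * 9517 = 635580634689  =  3^3 * 7^2 * 11^1 *13^1*31^1*307^1 * 353^1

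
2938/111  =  26 + 52/111 =26.47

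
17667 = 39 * 453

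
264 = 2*132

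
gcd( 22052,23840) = 596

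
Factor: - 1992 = -2^3*3^1*83^1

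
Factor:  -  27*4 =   -  2^2*3^3 = -108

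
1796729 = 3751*479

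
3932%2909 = 1023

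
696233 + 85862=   782095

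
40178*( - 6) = -241068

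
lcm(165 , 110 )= 330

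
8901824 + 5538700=14440524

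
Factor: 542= 2^1*271^1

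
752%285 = 182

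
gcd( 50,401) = 1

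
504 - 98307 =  - 97803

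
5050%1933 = 1184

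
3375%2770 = 605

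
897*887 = 795639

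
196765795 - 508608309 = -311842514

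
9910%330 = 10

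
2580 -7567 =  - 4987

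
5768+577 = 6345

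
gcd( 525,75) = 75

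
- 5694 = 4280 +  - 9974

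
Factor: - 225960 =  - 2^3*3^1 * 5^1*7^1*  269^1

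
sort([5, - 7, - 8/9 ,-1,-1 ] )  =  [ - 7, - 1,-1,- 8/9,  5]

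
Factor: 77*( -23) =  - 7^1*11^1*23^1 =- 1771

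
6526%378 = 100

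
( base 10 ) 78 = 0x4E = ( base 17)4A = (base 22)3c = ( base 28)2m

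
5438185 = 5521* 985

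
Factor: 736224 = 2^5*3^1 * 7669^1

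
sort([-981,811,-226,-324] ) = [ - 981, - 324, - 226,811 ] 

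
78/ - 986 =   -  1+454/493 = - 0.08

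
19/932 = 19/932=0.02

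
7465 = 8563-1098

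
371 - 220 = 151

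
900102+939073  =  1839175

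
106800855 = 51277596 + 55523259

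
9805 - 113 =9692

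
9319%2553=1660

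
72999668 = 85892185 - 12892517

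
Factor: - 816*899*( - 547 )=401270448 = 2^4*3^1*17^1*  29^1 *31^1*547^1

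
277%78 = 43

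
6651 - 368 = 6283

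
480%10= 0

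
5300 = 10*530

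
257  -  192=65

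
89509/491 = 182 + 147/491 = 182.30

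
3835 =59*65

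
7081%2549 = 1983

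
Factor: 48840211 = 7^2*996739^1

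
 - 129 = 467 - 596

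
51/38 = 1 + 13/38= 1.34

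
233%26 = 25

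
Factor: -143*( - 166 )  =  2^1*11^1*13^1*83^1 = 23738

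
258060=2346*110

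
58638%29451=29187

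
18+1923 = 1941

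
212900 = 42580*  5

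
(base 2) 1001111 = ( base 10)79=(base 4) 1033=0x4f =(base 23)3A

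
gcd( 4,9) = 1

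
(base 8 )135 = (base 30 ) 33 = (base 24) 3l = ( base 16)5d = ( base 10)93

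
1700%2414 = 1700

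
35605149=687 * 51827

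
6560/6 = 1093 + 1/3 = 1093.33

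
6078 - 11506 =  -5428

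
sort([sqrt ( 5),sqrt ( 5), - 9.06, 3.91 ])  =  [ - 9.06, sqrt(5 ), sqrt(5),3.91] 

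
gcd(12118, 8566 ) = 2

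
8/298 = 4/149  =  0.03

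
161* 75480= 12152280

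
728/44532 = 182/11133  =  0.02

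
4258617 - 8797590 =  - 4538973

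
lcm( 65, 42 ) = 2730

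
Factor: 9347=13^1 * 719^1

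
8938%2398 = 1744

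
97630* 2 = 195260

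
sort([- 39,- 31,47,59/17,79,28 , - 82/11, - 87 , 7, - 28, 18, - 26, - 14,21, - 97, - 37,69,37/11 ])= [-97,- 87, - 39,-37, - 31, - 28, - 26, - 14, - 82/11,37/11, 59/17,7,18,21,28,47,69,  79] 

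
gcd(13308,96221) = 1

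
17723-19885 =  - 2162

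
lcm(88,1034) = 4136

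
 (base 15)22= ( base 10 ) 32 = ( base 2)100000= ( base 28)14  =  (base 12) 28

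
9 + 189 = 198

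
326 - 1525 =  - 1199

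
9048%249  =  84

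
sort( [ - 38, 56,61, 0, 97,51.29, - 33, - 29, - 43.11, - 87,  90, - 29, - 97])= [ - 97, - 87, - 43.11, - 38 , - 33, -29,-29,0, 51.29, 56, 61,90,97]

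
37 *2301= 85137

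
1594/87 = 18 + 28/87 = 18.32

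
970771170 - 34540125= 936231045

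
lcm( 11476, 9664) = 183616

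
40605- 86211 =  - 45606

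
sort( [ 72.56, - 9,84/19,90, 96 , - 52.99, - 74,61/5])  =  [ - 74,  -  52.99,  -  9,84/19,61/5, 72.56, 90,96] 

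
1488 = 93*16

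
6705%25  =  5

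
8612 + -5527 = 3085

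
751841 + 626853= 1378694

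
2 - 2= 0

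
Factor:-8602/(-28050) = 3^(-1 ) * 5^(  -  2)*23^1 = 23/75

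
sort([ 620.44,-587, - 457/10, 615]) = [-587,  -  457/10,615, 620.44]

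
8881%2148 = 289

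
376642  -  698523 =-321881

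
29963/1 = 29963 = 29963.00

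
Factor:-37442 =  - 2^1*97^1 *193^1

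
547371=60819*9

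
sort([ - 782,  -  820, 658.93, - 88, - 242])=[- 820, - 782, - 242, - 88,658.93]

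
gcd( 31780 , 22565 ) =5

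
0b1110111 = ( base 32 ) 3N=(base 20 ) 5j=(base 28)47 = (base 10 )119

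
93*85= 7905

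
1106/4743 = 1106/4743 = 0.23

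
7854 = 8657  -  803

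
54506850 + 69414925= 123921775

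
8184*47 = 384648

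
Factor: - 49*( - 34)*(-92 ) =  - 2^3*7^2*17^1*23^1 = - 153272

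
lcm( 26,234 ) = 234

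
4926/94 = 52 + 19/47=52.40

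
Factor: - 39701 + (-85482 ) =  - 125183^1 = - 125183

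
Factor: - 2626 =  - 2^1* 13^1*101^1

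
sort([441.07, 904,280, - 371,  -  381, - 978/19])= [ - 381, - 371, -978/19,280,  441.07, 904 ]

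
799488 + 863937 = 1663425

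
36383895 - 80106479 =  - 43722584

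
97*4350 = 421950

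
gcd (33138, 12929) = 7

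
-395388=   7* ( - 56484 )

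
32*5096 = 163072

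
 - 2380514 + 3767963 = 1387449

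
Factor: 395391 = 3^1*131797^1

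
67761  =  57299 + 10462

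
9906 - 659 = 9247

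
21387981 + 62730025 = 84118006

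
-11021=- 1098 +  - 9923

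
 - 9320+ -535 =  - 9855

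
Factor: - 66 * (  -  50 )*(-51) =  - 2^2*3^2*5^2*11^1 * 17^1 = -168300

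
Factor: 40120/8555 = 136/29 = 2^3*17^1*29^ (-1 ) 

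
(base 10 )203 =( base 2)11001011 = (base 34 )5X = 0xcb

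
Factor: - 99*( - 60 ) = 5940 = 2^2*3^3* 5^1* 11^1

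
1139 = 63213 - 62074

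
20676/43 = 20676/43  =  480.84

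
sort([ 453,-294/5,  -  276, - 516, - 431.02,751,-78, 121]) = [ - 516, - 431.02, - 276 ,-78, - 294/5 , 121,453,  751 ] 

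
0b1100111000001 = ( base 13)3002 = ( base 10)6593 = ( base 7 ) 25136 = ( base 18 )1265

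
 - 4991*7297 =-36419327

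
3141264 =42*74792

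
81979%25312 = 6043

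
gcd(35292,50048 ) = 68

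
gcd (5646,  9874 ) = 2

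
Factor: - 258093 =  - 3^3*11^2*79^1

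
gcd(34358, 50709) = 1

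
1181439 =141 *8379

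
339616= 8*42452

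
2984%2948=36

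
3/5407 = 3/5407=0.00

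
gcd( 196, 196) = 196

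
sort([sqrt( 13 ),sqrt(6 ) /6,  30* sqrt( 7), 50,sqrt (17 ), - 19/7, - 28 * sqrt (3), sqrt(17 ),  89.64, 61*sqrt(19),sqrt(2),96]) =[ - 28*sqrt( 3 ) , - 19/7, sqrt( 6)/6,sqrt(2),sqrt(13 ),sqrt( 17),sqrt(17 ),50, 30*sqrt(7 ), 89.64, 96, 61*sqrt( 19) ] 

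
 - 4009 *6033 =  - 24186297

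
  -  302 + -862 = -1164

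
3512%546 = 236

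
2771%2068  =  703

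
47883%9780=8763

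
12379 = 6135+6244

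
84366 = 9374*9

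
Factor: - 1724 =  - 2^2*431^1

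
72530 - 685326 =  - 612796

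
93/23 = 4 + 1/23=4.04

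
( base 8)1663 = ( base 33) SN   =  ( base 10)947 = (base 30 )11H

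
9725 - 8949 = 776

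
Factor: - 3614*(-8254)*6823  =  203529789788  =  2^2*13^1*139^1*4127^1*6823^1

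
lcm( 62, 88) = 2728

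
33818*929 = 31416922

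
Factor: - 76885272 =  - 2^3 * 3^2*1067851^1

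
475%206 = 63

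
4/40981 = 4/40981 = 0.00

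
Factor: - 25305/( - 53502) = 35/74 =2^( - 1) * 5^1*7^1*37^(-1)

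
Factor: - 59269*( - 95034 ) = 2^1 * 3^1*7^1*47^1*337^1*8467^1 = 5632570146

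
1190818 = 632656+558162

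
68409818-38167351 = 30242467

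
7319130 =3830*1911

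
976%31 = 15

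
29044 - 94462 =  - 65418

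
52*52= 2704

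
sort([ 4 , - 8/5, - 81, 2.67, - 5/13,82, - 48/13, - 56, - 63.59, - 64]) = [ - 81, - 64, - 63.59, - 56, - 48/13, - 8/5,  -  5/13, 2.67,  4, 82] 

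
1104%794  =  310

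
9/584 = 9/584 = 0.02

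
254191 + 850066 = 1104257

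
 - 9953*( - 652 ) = 6489356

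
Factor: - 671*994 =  - 666974 = - 2^1*7^1 *11^1*61^1*71^1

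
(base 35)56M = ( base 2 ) 1100011010101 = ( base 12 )3819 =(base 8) 14325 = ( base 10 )6357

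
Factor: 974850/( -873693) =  - 324950/291231 = -  2^1 * 3^(-2 )*5^2*67^1 * 97^1*32359^( - 1)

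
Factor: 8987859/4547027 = 3^2*1123^( - 1)* 4049^( - 1)*998651^1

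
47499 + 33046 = 80545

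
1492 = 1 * 1492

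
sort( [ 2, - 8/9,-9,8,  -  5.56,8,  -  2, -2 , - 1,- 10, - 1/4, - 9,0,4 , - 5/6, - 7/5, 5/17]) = [-10, - 9, - 9, - 5.56, - 2, - 2,-7/5, - 1, - 8/9,-5/6,-1/4, 0, 5/17, 2,4, 8,  8 ] 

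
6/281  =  6/281 = 0.02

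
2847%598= 455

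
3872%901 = 268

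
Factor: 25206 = 2^1*3^1*4201^1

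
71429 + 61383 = 132812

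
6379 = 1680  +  4699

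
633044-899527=-266483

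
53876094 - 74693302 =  - 20817208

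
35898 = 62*579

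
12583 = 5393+7190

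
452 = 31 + 421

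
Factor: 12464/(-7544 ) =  - 38/23 = - 2^1*19^1*23^( - 1 )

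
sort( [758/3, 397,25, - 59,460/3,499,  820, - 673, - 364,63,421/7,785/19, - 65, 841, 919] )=[ - 673, - 364, - 65, - 59, 25, 785/19, 421/7, 63,460/3, 758/3,  397, 499,820,841,919]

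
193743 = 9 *21527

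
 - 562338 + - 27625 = -589963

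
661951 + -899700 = -237749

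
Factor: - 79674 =-2^1*3^1*7^2*271^1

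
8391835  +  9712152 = 18103987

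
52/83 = 52/83 = 0.63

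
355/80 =71/16 = 4.44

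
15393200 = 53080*290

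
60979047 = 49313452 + 11665595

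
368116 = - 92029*(-4)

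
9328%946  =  814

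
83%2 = 1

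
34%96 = 34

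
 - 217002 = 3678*( - 59)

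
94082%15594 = 518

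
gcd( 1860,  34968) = 372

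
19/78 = 19/78 = 0.24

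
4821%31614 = 4821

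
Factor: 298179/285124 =2^(  -  2)*3^2 * 17^( - 1) * 599^(-1)*4733^1=42597/40732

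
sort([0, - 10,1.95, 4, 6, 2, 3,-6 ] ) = [ - 10, - 6, 0, 1.95,2,3, 4, 6]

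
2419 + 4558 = 6977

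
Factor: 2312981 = 11^1*37^1*5683^1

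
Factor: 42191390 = 2^1*5^1 * 83^1* 50833^1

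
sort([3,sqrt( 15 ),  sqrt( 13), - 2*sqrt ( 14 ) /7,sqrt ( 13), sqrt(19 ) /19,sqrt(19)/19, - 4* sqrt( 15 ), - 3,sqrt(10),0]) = [ - 4*sqrt( 15), - 3, - 2*sqrt( 14 ) /7,  0,sqrt(19)/19,  sqrt ( 19) /19,3, sqrt( 10 ),  sqrt(13),  sqrt( 13),sqrt( 15)]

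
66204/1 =66204 = 66204.00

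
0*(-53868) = 0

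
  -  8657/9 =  - 8657/9  =  - 961.89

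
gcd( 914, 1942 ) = 2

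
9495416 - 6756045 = 2739371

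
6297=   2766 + 3531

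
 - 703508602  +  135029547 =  - 568479055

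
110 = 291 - 181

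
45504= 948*48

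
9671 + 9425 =19096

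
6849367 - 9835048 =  - 2985681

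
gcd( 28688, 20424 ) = 8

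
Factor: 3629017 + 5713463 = 9342480  =  2^4*3^1*5^1*7^1 *67^1 * 83^1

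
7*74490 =521430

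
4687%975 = 787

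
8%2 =0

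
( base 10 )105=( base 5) 410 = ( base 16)69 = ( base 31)3c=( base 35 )30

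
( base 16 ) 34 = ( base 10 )52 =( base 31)1l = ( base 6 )124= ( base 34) 1i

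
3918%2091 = 1827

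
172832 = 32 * 5401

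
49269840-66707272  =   - 17437432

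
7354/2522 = 3677/1261 = 2.92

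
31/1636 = 31/1636=0.02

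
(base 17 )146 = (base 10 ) 363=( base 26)dp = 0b101101011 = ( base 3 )111110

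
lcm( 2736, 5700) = 68400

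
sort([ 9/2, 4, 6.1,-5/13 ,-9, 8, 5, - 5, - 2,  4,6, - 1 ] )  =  [ - 9, -5,-2, - 1,-5/13,4,  4, 9/2, 5, 6,6.1  ,  8 ] 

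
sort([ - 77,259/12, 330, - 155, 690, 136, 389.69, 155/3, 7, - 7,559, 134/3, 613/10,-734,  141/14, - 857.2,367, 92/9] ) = [ - 857.2, - 734, - 155, -77, - 7  ,  7,141/14, 92/9, 259/12,134/3, 155/3, 613/10,136, 330, 367, 389.69,559,690]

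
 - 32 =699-731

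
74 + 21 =95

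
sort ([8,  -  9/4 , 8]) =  [  -  9/4,8,8] 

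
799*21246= 16975554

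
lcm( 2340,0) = 0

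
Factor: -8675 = -5^2  *  347^1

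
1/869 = 1/869 = 0.00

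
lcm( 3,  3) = 3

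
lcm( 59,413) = 413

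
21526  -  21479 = 47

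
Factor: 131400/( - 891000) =-3^( - 2)*5^(  -  1)*11^(-1 )*73^1 = - 73/495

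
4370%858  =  80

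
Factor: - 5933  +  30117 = 24184 =2^3 * 3023^1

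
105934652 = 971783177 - 865848525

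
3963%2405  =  1558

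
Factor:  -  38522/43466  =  -11^1*17^1*211^(-1 ) = -187/211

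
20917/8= 2614 + 5/8=   2614.62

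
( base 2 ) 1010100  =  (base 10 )84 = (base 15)59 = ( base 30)2O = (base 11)77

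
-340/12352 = - 85/3088 = - 0.03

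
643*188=120884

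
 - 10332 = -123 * 84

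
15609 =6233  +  9376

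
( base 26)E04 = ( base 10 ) 9468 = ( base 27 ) cqi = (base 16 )24FC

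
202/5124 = 101/2562 = 0.04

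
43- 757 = -714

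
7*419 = 2933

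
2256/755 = 2 + 746/755 = 2.99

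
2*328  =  656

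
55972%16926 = 5194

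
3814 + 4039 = 7853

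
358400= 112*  3200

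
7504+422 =7926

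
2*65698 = 131396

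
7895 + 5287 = 13182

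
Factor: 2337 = 3^1 * 19^1*41^1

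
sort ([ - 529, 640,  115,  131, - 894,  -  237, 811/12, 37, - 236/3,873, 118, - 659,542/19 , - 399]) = [ - 894, - 659, - 529, - 399,-237, - 236/3, 542/19, 37, 811/12,  115, 118, 131, 640, 873 ] 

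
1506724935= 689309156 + 817415779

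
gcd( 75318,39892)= 2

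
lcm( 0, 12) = 0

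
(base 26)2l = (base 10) 73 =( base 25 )2n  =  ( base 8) 111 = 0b1001001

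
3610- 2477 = 1133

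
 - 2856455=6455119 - 9311574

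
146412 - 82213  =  64199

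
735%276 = 183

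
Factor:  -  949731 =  - 3^1*316577^1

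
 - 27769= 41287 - 69056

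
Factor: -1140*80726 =- 92027640 = - 2^3*3^1*5^1*19^1  *181^1*223^1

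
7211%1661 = 567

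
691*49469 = 34183079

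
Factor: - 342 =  - 2^1*3^2* 19^1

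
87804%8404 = 3764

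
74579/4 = 18644+3/4 = 18644.75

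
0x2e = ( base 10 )46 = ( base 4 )232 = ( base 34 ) 1C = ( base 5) 141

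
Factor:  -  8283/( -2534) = 2^(- 1 )*3^1 * 7^( - 1)*11^1*181^( - 1)*251^1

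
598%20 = 18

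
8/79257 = 8/79257 = 0.00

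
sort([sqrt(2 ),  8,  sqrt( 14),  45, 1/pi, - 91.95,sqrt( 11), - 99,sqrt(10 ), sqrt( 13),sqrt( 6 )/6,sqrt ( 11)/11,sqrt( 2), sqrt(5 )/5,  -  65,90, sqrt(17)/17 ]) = [ -99,  -  91.95, -65, sqrt( 17 )/17,sqrt( 11 ) /11,1/pi, sqrt( 6 )/6,sqrt( 5 )/5,sqrt(2 ), sqrt( 2),sqrt(10) , sqrt(11),  sqrt( 13),sqrt(14 ), 8, 45,90]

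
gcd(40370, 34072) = 2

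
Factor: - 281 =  - 281^1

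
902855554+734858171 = 1637713725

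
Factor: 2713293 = 3^2*11^1*27407^1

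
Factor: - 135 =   -  3^3*5^1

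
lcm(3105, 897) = 40365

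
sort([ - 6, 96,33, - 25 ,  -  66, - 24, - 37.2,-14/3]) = [ - 66 , - 37.2, - 25  , - 24,-6, - 14/3 , 33,96] 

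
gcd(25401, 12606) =3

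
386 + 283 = 669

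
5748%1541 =1125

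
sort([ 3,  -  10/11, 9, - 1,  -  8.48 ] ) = [  -  8.48, - 1, - 10/11,3, 9] 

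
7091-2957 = 4134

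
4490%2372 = 2118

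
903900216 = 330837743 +573062473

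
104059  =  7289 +96770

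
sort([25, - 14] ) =[  -  14 , 25]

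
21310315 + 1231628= 22541943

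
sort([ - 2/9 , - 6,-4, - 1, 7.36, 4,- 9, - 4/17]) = [ -9, - 6, - 4, - 1, - 4/17, - 2/9, 4, 7.36 ] 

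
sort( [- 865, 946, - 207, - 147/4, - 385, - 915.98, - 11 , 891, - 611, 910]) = [ - 915.98, - 865 , - 611, - 385, - 207, - 147/4, - 11,891 , 910,946]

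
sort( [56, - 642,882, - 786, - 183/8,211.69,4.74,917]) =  [ - 786, - 642, - 183/8,4.74 , 56,211.69,882,917] 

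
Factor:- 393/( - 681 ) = 131/227 = 131^1  *  227^( - 1 )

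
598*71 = 42458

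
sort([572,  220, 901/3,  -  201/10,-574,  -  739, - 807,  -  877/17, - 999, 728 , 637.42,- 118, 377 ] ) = [ - 999, - 807, - 739, - 574, - 118, - 877/17, - 201/10, 220, 901/3, 377,572 , 637.42, 728]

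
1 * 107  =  107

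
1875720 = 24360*77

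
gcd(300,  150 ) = 150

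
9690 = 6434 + 3256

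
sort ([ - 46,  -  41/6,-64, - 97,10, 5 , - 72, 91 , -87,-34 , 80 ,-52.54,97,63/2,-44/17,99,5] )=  [ - 97,-87, - 72,-64,-52.54,-46,-34, - 41/6 , - 44/17, 5 , 5 , 10,63/2 , 80,91, 97,99]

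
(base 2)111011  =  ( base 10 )59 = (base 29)21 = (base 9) 65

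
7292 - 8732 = - 1440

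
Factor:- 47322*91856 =-4346809632 = - 2^5*3^2*11^1*239^1 * 5741^1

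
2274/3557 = 2274/3557= 0.64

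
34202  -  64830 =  - 30628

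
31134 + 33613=64747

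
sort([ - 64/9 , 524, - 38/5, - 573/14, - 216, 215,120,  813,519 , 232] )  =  [ - 216, - 573/14, - 38/5, - 64/9, 120,215 , 232, 519, 524,813]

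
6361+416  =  6777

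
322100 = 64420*5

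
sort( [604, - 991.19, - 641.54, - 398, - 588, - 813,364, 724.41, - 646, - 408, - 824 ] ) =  [ -991.19, - 824, - 813 , - 646,-641.54, - 588, - 408, - 398,364,604, 724.41] 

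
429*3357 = 1440153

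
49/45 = 1 + 4/45 = 1.09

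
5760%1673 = 741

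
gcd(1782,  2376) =594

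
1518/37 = 41 + 1/37 = 41.03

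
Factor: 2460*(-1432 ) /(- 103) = 2^5*3^1*5^1* 41^1*103^ ( -1)*179^1  =  3522720/103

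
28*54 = 1512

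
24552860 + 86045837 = 110598697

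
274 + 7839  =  8113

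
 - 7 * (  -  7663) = 53641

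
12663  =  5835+6828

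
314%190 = 124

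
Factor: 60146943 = 3^1*20048981^1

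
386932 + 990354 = 1377286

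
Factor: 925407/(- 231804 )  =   - 2^(  -  2 )* 7^1*37^1*47^( - 1 )*137^ (  -  1 )*397^1 = - 102823/25756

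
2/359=2/359  =  0.01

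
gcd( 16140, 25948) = 4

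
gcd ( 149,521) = 1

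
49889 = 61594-11705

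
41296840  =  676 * 61090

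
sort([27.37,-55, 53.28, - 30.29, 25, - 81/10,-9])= [ - 55, - 30.29, - 9, - 81/10,25, 27.37, 53.28 ] 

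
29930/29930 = 1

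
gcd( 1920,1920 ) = 1920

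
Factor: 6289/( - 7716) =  - 2^(-2)*3^( - 1)*19^1*331^1*643^( - 1)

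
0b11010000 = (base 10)208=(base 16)D0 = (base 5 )1313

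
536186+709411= 1245597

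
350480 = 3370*104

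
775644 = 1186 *654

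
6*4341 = 26046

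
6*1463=8778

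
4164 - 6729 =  - 2565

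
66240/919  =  72+72/919=72.08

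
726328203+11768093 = 738096296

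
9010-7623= 1387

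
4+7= 11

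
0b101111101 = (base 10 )381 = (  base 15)1A6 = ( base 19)111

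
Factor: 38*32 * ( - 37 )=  - 2^6*19^1*37^1 =- 44992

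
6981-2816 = 4165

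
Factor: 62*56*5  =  17360= 2^4*5^1 *7^1*31^1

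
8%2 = 0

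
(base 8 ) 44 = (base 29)17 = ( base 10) 36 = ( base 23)1D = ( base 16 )24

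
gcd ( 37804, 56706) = 18902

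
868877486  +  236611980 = 1105489466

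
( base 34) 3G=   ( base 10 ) 118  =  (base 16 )76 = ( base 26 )4e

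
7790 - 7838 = - 48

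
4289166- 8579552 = -4290386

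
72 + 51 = 123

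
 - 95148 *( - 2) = 190296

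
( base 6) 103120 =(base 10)8472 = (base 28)AMG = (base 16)2118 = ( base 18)182c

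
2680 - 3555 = - 875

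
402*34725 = 13959450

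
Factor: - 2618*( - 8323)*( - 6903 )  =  -2^1*3^2*7^2 * 11^1*13^1*17^1*29^1*41^1*59^1 = -150413705442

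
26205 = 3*8735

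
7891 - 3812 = 4079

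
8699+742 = 9441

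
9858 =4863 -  - 4995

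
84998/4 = 42499/2  =  21249.50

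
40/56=5/7=0.71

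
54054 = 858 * 63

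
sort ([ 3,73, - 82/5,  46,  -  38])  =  [-38, - 82/5,3,46,73]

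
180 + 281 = 461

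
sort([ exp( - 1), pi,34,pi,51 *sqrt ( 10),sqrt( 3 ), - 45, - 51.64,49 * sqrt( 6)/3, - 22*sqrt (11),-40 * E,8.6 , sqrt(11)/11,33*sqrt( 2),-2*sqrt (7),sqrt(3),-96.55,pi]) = [-40*E, - 96.55, - 22*sqrt(11),-51.64, - 45, -2*sqrt(7 ), sqrt ( 11)/11,exp ( - 1), sqrt( 3),sqrt(3), pi,pi,pi,8.6, 34,49*sqrt(6 ) /3 , 33 * sqrt(2),51*sqrt ( 10)]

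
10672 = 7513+3159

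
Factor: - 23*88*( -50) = 101200 = 2^4*5^2*11^1*23^1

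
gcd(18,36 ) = 18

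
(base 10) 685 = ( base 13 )409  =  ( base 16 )2ad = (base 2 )1010101101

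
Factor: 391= 17^1 * 23^1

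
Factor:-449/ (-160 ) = 2^(-5)*5^(-1)*449^1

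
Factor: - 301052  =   - 2^2*73^1*1031^1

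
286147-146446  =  139701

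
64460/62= 32230/31 = 1039.68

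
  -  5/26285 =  - 1/5257 = -  0.00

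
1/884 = 1/884 = 0.00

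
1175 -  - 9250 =10425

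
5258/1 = 5258 = 5258.00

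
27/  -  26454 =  - 9/8818 = -0.00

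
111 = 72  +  39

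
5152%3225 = 1927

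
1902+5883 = 7785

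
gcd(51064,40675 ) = 1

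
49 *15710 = 769790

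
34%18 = 16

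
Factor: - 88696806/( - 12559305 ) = 2^1 *5^( - 1 )*61^1*103^( - 1)*739^( - 1 )*22031^1 =2687782/380585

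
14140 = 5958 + 8182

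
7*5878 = 41146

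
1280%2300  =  1280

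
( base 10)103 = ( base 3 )10211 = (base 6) 251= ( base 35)2X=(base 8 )147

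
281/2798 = 281/2798 = 0.10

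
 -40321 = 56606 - 96927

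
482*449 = 216418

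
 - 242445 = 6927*( - 35 )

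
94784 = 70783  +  24001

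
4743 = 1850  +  2893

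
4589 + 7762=12351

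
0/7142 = 0 = 0.00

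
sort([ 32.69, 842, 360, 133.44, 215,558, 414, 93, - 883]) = [ - 883, 32.69,93,  133.44,215,360 , 414,558, 842] 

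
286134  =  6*47689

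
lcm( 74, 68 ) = 2516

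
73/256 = 73/256  =  0.29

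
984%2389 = 984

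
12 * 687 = 8244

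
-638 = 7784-8422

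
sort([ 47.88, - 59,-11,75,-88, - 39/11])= [ - 88,  -  59,-11, - 39/11,  47.88 , 75]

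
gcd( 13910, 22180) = 10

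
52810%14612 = 8974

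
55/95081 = 55/95081 = 0.00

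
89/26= 89/26 = 3.42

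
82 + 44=126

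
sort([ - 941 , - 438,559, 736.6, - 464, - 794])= [ - 941,  -  794,  -  464, - 438,  559 , 736.6]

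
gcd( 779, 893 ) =19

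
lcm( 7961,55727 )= 55727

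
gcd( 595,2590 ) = 35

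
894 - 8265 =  - 7371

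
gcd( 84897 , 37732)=9433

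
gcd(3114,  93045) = 3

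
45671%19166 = 7339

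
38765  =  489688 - 450923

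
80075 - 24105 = 55970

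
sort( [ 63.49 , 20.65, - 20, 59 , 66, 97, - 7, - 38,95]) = [  -  38,- 20, - 7, 20.65, 59,63.49 , 66, 95,97] 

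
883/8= 883/8= 110.38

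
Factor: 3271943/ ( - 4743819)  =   - 3^( -3)*23^( - 1 ) * 79^1*83^1 * 499^1 * 7639^( - 1)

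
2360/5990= 236/599 = 0.39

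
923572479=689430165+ 234142314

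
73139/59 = 1239 + 38/59 = 1239.64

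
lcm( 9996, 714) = 9996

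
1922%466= 58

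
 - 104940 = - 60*1749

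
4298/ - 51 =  - 85 + 37/51 = -84.27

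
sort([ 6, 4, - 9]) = [ - 9,  4, 6]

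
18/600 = 3/100 = 0.03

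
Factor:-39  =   - 3^1*13^1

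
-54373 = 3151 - 57524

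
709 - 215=494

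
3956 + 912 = 4868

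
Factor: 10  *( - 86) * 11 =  - 9460 = - 2^2*5^1*11^1* 43^1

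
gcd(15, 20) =5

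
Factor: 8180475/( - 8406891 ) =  - 2726825/2802297 =- 3^( - 1)*5^2*17^( - 1)*23^(  -  1)*2389^( -1 )*109073^1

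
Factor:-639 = -3^2*71^1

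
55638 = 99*562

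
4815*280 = 1348200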